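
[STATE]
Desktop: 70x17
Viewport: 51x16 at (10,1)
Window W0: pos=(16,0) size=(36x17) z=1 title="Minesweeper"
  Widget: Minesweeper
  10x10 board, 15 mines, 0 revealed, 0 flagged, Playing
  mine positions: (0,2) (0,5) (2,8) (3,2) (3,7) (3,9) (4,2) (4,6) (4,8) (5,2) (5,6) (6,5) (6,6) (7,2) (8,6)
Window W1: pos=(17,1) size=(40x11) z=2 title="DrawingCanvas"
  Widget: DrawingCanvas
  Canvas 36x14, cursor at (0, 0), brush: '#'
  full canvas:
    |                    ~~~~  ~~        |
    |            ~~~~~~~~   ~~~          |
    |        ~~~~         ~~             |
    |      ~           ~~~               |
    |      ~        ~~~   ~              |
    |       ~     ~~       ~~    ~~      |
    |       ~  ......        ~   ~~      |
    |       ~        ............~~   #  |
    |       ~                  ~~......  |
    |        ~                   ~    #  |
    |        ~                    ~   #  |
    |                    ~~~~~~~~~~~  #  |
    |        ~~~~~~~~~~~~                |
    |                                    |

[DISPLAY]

      ┃┏━━━━━━━━━━━━━━━━━━━━━━━━━━━━━━━━━━━━━━┓    
      ┠┃ DrawingCanvas                        ┃    
      ┃┠──────────────────────────────────────┨    
      ┃┃+                   ~~~~  ~~          ┃    
      ┃┃            ~~~~~~~~   ~~~            ┃    
      ┃┃        ~~~~         ~~               ┃    
      ┃┃      ~           ~~~                 ┃    
      ┃┃      ~        ~~~   ~                ┃    
      ┃┃       ~     ~~       ~~    ~~        ┃    
      ┃┃       ~  ......        ~   ~~        ┃    
      ┃┗━━━━━━━━━━━━━━━━━━━━━━━━━━━━━━━━━━━━━━┛    
      ┃■■■■■■■■■■                        ┃         
      ┃                                  ┃         
      ┃                                  ┃         
      ┃                                  ┃         
      ┗━━━━━━━━━━━━━━━━━━━━━━━━━━━━━━━━━━┛         


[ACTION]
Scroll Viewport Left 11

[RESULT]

                ┃┏━━━━━━━━━━━━━━━━━━━━━━━━━━━━━━━━━
                ┠┃ DrawingCanvas                   
                ┃┠─────────────────────────────────
                ┃┃+                   ~~~~  ~~     
                ┃┃            ~~~~~~~~   ~~~       
                ┃┃        ~~~~         ~~          
                ┃┃      ~           ~~~            
                ┃┃      ~        ~~~   ~           
                ┃┃       ~     ~~       ~~    ~~   
                ┃┃       ~  ......        ~   ~~   
                ┃┗━━━━━━━━━━━━━━━━━━━━━━━━━━━━━━━━━
                ┃■■■■■■■■■■                        
                ┃                                  
                ┃                                  
                ┃                                  
                ┗━━━━━━━━━━━━━━━━━━━━━━━━━━━━━━━━━━


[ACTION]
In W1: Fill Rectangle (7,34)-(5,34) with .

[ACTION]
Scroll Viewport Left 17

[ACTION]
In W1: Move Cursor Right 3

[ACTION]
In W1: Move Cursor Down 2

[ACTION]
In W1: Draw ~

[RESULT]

                ┃┏━━━━━━━━━━━━━━━━━━━━━━━━━━━━━━━━━
                ┠┃ DrawingCanvas                   
                ┃┠─────────────────────────────────
                ┃┃                    ~~~~  ~~     
                ┃┃            ~~~~~~~~   ~~~       
                ┃┃   ~    ~~~~         ~~          
                ┃┃      ~           ~~~            
                ┃┃      ~        ~~~   ~           
                ┃┃       ~     ~~       ~~    ~~   
                ┃┃       ~  ......        ~   ~~   
                ┃┗━━━━━━━━━━━━━━━━━━━━━━━━━━━━━━━━━
                ┃■■■■■■■■■■                        
                ┃                                  
                ┃                                  
                ┃                                  
                ┗━━━━━━━━━━━━━━━━━━━━━━━━━━━━━━━━━━


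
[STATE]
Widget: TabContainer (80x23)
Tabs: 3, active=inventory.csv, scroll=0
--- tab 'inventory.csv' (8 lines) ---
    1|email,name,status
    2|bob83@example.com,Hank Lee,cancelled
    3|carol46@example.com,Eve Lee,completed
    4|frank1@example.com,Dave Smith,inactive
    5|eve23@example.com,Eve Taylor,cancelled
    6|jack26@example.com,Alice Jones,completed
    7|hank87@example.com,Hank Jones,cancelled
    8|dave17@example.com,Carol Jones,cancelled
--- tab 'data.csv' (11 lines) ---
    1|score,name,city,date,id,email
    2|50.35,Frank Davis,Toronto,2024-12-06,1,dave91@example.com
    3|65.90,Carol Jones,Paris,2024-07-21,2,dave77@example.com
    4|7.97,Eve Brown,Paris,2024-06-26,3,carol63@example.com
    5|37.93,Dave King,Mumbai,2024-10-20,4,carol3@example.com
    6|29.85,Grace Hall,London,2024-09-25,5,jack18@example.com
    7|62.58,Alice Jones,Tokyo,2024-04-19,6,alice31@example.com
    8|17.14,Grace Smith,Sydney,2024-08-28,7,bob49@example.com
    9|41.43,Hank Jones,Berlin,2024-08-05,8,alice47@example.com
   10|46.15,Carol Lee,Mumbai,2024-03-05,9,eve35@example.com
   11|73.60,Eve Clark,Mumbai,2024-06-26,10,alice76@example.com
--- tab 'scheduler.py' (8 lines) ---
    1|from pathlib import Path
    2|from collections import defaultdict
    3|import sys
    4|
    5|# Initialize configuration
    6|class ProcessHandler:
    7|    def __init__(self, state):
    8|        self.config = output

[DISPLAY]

[inventory.csv]│ data.csv │ scheduler.py                                        
────────────────────────────────────────────────────────────────────────────────
email,name,status                                                               
bob83@example.com,Hank Lee,cancelled                                            
carol46@example.com,Eve Lee,completed                                           
frank1@example.com,Dave Smith,inactive                                          
eve23@example.com,Eve Taylor,cancelled                                          
jack26@example.com,Alice Jones,completed                                        
hank87@example.com,Hank Jones,cancelled                                         
dave17@example.com,Carol Jones,cancelled                                        
                                                                                
                                                                                
                                                                                
                                                                                
                                                                                
                                                                                
                                                                                
                                                                                
                                                                                
                                                                                
                                                                                
                                                                                
                                                                                


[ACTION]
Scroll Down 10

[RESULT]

[inventory.csv]│ data.csv │ scheduler.py                                        
────────────────────────────────────────────────────────────────────────────────
dave17@example.com,Carol Jones,cancelled                                        
                                                                                
                                                                                
                                                                                
                                                                                
                                                                                
                                                                                
                                                                                
                                                                                
                                                                                
                                                                                
                                                                                
                                                                                
                                                                                
                                                                                
                                                                                
                                                                                
                                                                                
                                                                                
                                                                                
                                                                                


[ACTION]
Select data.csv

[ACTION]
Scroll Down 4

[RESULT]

 inventory.csv │[data.csv]│ scheduler.py                                        
────────────────────────────────────────────────────────────────────────────────
37.93,Dave King,Mumbai,2024-10-20,4,carol3@example.com                          
29.85,Grace Hall,London,2024-09-25,5,jack18@example.com                         
62.58,Alice Jones,Tokyo,2024-04-19,6,alice31@example.com                        
17.14,Grace Smith,Sydney,2024-08-28,7,bob49@example.com                         
41.43,Hank Jones,Berlin,2024-08-05,8,alice47@example.com                        
46.15,Carol Lee,Mumbai,2024-03-05,9,eve35@example.com                           
73.60,Eve Clark,Mumbai,2024-06-26,10,alice76@example.com                        
                                                                                
                                                                                
                                                                                
                                                                                
                                                                                
                                                                                
                                                                                
                                                                                
                                                                                
                                                                                
                                                                                
                                                                                
                                                                                
                                                                                


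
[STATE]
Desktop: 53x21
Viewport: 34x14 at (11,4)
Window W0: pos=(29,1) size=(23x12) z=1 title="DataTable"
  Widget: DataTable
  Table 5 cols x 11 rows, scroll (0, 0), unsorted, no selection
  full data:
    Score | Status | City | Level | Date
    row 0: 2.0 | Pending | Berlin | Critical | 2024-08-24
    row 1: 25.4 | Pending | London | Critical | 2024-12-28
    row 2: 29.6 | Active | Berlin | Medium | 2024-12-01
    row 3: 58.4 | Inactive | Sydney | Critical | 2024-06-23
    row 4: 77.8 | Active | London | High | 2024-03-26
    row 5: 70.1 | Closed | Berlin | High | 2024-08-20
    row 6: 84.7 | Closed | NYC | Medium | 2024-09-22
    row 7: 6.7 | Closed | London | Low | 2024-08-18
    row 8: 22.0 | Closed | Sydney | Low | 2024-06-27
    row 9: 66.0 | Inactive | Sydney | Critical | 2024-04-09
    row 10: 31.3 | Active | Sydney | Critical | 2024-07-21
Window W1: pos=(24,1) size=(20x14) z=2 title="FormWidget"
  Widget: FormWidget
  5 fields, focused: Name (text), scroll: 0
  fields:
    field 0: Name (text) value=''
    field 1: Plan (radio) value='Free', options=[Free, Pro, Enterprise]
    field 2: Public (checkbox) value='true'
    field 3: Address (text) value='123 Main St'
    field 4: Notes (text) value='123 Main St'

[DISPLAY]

             ┃> Name:       [  ]┃│
             ┃  Plan:       (●) ┃┼
             ┃  Public:     [x] ┃│
             ┃  Address:    [12]┃│
             ┃  Notes:      [12]┃│
             ┃                  ┃│
             ┃                  ┃│
             ┃                  ┃│
             ┃                  ┃━
             ┃                  ┃ 
             ┗━━━━━━━━━━━━━━━━━━┛ 
                                  
                                  
                                  


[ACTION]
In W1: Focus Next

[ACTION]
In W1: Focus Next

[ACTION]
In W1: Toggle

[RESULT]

             ┃  Name:       [  ]┃│
             ┃  Plan:       (●) ┃┼
             ┃> Public:     [ ] ┃│
             ┃  Address:    [12]┃│
             ┃  Notes:      [12]┃│
             ┃                  ┃│
             ┃                  ┃│
             ┃                  ┃│
             ┃                  ┃━
             ┃                  ┃ 
             ┗━━━━━━━━━━━━━━━━━━┛ 
                                  
                                  
                                  


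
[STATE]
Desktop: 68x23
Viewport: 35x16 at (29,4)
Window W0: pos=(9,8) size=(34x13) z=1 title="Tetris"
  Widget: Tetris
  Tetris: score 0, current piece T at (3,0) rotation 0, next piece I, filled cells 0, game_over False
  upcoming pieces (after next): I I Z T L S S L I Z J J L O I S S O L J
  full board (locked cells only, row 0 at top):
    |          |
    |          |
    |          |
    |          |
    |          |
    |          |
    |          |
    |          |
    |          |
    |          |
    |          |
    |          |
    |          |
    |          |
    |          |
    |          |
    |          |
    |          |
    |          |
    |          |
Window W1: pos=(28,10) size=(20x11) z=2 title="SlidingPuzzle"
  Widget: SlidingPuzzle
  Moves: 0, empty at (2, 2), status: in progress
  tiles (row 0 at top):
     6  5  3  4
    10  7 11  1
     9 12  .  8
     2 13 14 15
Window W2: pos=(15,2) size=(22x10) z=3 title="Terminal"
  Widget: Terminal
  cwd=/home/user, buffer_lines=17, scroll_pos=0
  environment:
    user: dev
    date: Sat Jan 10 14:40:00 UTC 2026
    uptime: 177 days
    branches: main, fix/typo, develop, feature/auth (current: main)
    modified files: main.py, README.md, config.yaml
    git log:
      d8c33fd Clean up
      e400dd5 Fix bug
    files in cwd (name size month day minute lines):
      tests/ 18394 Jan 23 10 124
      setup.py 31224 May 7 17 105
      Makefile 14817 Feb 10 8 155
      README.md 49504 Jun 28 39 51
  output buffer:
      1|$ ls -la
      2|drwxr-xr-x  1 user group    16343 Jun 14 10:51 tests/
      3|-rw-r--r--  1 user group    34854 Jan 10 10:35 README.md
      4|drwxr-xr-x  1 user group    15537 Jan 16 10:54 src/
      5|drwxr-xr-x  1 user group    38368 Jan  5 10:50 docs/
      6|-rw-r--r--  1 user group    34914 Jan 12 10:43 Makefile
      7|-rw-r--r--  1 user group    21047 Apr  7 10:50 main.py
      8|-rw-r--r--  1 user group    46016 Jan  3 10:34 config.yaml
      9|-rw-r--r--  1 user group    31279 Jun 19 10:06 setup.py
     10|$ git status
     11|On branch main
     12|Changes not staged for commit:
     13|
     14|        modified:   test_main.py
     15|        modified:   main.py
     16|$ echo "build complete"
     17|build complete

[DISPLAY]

───────┨                           
       ┃                           
 user g┃                           
 user g┃                           
 user g┃━━━━━┓                     
 user g┃     ┃                     
 user g┃━━━━━━━━━━┓                
━━━━━━━┛Puzzle    ┃                
──────────────────┨                
┌────┬────┬────┬──┃                
│  6 │  5 │  3 │  ┃                
├────┼────┼────┼──┃                
│ 10 │  7 │ 11 │  ┃                
├────┼────┼────┼──┃                
│  9 │ 12 │    │  ┃                
├────┼────┼────┼──┃                


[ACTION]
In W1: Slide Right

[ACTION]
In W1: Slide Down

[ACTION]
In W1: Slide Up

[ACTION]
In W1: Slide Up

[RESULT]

───────┨                           
       ┃                           
 user g┃                           
 user g┃                           
 user g┃━━━━━┓                     
 user g┃     ┃                     
 user g┃━━━━━━━━━━┓                
━━━━━━━┛Puzzle    ┃                
──────────────────┨                
┌────┬────┬────┬──┃                
│  6 │  5 │  3 │  ┃                
├────┼────┼────┼──┃                
│ 10 │  7 │ 11 │  ┃                
├────┼────┼────┼──┃                
│  9 │ 13 │ 12 │  ┃                
├────┼────┼────┼──┃                


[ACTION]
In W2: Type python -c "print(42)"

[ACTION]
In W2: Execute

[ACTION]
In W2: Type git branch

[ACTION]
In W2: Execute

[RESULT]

───────┨                           
       ┃                           
       ┃                           
       ┃                           
       ┃━━━━━┓                     
h      ┃     ┃                     
       ┃━━━━━━━━━━┓                
━━━━━━━┛Puzzle    ┃                
──────────────────┨                
┌────┬────┬────┬──┃                
│  6 │  5 │  3 │  ┃                
├────┼────┼────┼──┃                
│ 10 │  7 │ 11 │  ┃                
├────┼────┼────┼──┃                
│  9 │ 13 │ 12 │  ┃                
├────┼────┼────┼──┃                


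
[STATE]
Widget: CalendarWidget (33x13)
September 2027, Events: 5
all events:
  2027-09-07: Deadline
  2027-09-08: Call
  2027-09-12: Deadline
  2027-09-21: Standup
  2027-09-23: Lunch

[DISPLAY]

          September 2027         
Mo Tu We Th Fr Sa Su             
       1  2  3  4  5             
 6  7*  8*  9 10 11 12*          
13 14 15 16 17 18 19             
20 21* 22 23* 24 25 26           
27 28 29 30                      
                                 
                                 
                                 
                                 
                                 
                                 


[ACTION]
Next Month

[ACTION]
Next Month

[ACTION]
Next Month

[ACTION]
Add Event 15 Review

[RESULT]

          December 2027          
Mo Tu We Th Fr Sa Su             
       1  2  3  4  5             
 6  7  8  9 10 11 12             
13 14 15* 16 17 18 19            
20 21 22 23 24 25 26             
27 28 29 30 31                   
                                 
                                 
                                 
                                 
                                 
                                 


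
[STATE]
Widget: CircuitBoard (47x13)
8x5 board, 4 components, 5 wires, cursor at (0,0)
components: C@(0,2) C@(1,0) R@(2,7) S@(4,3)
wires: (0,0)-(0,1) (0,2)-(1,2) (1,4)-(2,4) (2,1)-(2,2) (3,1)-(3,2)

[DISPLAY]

   0 1 2 3 4 5 6 7                             
0  [.]─ ·   C                                  
            │                                  
1   C       ·       ·                          
                    │                          
2       · ─ ·       ·           R              
                                               
3       · ─ ·                                  
                                               
4               S                              
Cursor: (0,0)                                  
                                               
                                               


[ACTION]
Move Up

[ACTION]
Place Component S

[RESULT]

   0 1 2 3 4 5 6 7                             
0  [S]─ ·   C                                  
            │                                  
1   C       ·       ·                          
                    │                          
2       · ─ ·       ·           R              
                                               
3       · ─ ·                                  
                                               
4               S                              
Cursor: (0,0)                                  
                                               
                                               


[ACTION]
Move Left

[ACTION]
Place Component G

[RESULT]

   0 1 2 3 4 5 6 7                             
0  [G]─ ·   C                                  
            │                                  
1   C       ·       ·                          
                    │                          
2       · ─ ·       ·           R              
                                               
3       · ─ ·                                  
                                               
4               S                              
Cursor: (0,0)                                  
                                               
                                               


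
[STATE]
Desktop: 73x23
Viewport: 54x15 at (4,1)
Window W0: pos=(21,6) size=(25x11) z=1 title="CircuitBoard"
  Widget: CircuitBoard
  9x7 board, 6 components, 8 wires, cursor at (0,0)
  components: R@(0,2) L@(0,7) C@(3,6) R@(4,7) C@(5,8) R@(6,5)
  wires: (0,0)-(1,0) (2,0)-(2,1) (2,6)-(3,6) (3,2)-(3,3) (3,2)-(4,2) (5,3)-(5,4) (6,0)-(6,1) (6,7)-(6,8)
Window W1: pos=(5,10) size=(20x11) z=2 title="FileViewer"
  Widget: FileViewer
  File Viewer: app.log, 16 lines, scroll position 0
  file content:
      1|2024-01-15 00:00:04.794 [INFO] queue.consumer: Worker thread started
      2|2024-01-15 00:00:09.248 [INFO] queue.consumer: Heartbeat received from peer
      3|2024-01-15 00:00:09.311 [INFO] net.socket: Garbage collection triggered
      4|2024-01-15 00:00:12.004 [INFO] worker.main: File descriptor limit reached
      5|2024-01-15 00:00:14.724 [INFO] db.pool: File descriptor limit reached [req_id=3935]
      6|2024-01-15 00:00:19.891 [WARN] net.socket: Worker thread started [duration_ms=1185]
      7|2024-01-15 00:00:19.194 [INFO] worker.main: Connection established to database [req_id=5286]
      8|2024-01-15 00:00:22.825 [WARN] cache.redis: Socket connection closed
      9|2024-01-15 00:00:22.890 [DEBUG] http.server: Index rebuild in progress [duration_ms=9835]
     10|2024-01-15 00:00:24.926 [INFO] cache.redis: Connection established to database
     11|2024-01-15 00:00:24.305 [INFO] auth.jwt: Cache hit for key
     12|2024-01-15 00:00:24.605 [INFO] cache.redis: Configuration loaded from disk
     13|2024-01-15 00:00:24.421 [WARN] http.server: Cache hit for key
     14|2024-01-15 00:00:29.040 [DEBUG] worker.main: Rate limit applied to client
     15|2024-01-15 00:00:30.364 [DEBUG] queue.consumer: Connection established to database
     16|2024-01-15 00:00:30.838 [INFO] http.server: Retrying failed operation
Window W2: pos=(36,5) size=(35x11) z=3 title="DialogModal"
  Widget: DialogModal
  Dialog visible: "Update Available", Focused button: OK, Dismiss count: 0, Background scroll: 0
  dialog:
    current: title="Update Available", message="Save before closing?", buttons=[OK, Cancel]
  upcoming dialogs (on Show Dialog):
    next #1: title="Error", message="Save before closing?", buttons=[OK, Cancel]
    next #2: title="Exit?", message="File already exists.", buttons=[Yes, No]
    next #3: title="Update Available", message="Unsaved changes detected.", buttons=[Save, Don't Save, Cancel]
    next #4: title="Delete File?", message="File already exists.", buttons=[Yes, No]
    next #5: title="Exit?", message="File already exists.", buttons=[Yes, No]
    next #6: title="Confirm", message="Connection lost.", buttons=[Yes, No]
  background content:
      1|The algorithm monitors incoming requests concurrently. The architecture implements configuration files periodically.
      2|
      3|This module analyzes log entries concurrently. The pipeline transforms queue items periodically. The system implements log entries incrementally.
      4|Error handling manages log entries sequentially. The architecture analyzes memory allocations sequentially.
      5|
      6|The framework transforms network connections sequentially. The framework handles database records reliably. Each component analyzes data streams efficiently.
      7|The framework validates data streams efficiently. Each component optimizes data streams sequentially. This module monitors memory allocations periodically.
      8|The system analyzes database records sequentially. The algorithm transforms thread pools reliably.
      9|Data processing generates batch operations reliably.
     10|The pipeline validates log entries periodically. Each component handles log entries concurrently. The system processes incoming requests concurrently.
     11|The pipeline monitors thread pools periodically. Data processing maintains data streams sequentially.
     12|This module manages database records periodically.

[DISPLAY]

                                                      
                                                      
                                                      
                                                      
                                ┏━━━━━━━━━━━━━━━━━━━━━
                 ┏━━━━━━━━━━━━━━┃ DialogModal         
                 ┃ CircuitBoard ┠─────────────────────
                 ┠──────────────┃The algorithm monitor
                 ┃   0 1 2 3 4 5┃    ┌────────────────
 ┏━━━━━━━━━━━━━━━━━━┓[.]      R ┃This│   Update Availa
 ┃ FileViewer       ┃ │         ┃Erro│ Save before clo
 ┠──────────────────┨ ·         ┃    │    [OK]  Cancel
 ┃2024-01-15 00:00:▲┃           ┃The └────────────────
 ┃2024-01-15 00:00:█┃ · ─ ·     ┃The framework validat
 ┃2024-01-15 00:00:░┃           ┗━━━━━━━━━━━━━━━━━━━━━


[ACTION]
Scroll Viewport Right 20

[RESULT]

                                                      
                                                      
                                                      
                                                      
                 ┏━━━━━━━━━━━━━━━━━━━━━━━━━━━━━━━━━┓  
  ┏━━━━━━━━━━━━━━┃ DialogModal                     ┃  
  ┃ CircuitBoard ┠─────────────────────────────────┨  
  ┠──────────────┃The algorithm monitors incoming r┃  
  ┃   0 1 2 3 4 5┃    ┌──────────────────────┐     ┃  
━━━━━┓[.]      R ┃This│   Update Available   │ries ┃  
     ┃ │         ┃Erro│ Save before closing? │ntrie┃  
─────┨ ·         ┃    │    [OK]  Cancel      │     ┃  
:00:▲┃           ┃The └──────────────────────┘work ┃  
:00:█┃ · ─ ·     ┃The framework validates data stre┃  
:00:░┃           ┗━━━━━━━━━━━━━━━━━━━━━━━━━━━━━━━━━┛  


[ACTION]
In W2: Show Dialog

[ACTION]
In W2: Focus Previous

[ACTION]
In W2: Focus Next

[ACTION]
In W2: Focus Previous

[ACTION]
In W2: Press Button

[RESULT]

                                                      
                                                      
                                                      
                                                      
                 ┏━━━━━━━━━━━━━━━━━━━━━━━━━━━━━━━━━┓  
  ┏━━━━━━━━━━━━━━┃ DialogModal                     ┃  
  ┃ CircuitBoard ┠─────────────────────────────────┨  
  ┠──────────────┃The algorithm monitors incoming r┃  
  ┃   0 1 2 3 4 5┃                                 ┃  
━━━━━┓[.]      R ┃This module analyzes log entries ┃  
     ┃ │         ┃Error handling manages log entrie┃  
─────┨ ·         ┃                                 ┃  
:00:▲┃           ┃The framework transforms network ┃  
:00:█┃ · ─ ·     ┃The framework validates data stre┃  
:00:░┃           ┗━━━━━━━━━━━━━━━━━━━━━━━━━━━━━━━━━┛  


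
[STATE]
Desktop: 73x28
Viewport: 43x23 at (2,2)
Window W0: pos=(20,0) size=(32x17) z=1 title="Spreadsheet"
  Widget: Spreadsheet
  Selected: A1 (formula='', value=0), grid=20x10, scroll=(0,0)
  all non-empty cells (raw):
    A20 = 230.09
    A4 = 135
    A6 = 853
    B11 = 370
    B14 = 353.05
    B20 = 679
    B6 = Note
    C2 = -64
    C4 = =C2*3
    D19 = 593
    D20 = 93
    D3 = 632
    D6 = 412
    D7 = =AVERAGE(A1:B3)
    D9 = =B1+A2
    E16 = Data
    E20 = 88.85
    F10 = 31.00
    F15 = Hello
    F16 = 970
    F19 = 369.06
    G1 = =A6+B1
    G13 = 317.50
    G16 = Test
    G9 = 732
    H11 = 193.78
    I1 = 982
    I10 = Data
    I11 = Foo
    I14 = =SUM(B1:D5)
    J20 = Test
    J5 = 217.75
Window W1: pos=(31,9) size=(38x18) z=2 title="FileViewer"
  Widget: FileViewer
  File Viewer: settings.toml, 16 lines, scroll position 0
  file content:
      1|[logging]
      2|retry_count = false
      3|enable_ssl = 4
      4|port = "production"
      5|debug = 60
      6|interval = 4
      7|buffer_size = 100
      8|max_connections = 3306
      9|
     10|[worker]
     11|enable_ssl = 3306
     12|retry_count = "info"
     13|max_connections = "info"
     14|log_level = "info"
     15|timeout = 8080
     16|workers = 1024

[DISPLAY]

                  ┠────────────────────────
                  ┃A1:                     
                  ┃       A       B       C
                  ┃------------------------
                  ┃  1      [0]       0    
                  ┃  2        0       0    
                  ┃  3        0       0    
                  ┃  4      1┏━━━━━━━━━━━━━
                  ┃  5       ┃ FileViewer  
                  ┃  6      8┠─────────────
                  ┃  7       ┃[logging]    
                  ┃  8       ┃retry_count =
                  ┃  9       ┃enable_ssl = 
                  ┃ 10       ┃port = "produ
                  ┗━━━━━━━━━━┃debug = 60   
                             ┃interval = 4 
                             ┃buffer_size =
                             ┃max_connectio
                             ┃             
                             ┃[worker]     
                             ┃enable_ssl = 
                             ┃retry_count =
                             ┃max_connectio


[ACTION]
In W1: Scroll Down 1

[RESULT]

                  ┠────────────────────────
                  ┃A1:                     
                  ┃       A       B       C
                  ┃------------------------
                  ┃  1      [0]       0    
                  ┃  2        0       0    
                  ┃  3        0       0    
                  ┃  4      1┏━━━━━━━━━━━━━
                  ┃  5       ┃ FileViewer  
                  ┃  6      8┠─────────────
                  ┃  7       ┃retry_count =
                  ┃  8       ┃enable_ssl = 
                  ┃  9       ┃port = "produ
                  ┃ 10       ┃debug = 60   
                  ┗━━━━━━━━━━┃interval = 4 
                             ┃buffer_size =
                             ┃max_connectio
                             ┃             
                             ┃[worker]     
                             ┃enable_ssl = 
                             ┃retry_count =
                             ┃max_connectio
                             ┃log_level = "


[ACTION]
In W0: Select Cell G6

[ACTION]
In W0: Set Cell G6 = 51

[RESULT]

                  ┠────────────────────────
                  ┃G6: 51                  
                  ┃       A       B       C
                  ┃------------------------
                  ┃  1        0       0    
                  ┃  2        0       0    
                  ┃  3        0       0    
                  ┃  4      1┏━━━━━━━━━━━━━
                  ┃  5       ┃ FileViewer  
                  ┃  6      8┠─────────────
                  ┃  7       ┃retry_count =
                  ┃  8       ┃enable_ssl = 
                  ┃  9       ┃port = "produ
                  ┃ 10       ┃debug = 60   
                  ┗━━━━━━━━━━┃interval = 4 
                             ┃buffer_size =
                             ┃max_connectio
                             ┃             
                             ┃[worker]     
                             ┃enable_ssl = 
                             ┃retry_count =
                             ┃max_connectio
                             ┃log_level = "


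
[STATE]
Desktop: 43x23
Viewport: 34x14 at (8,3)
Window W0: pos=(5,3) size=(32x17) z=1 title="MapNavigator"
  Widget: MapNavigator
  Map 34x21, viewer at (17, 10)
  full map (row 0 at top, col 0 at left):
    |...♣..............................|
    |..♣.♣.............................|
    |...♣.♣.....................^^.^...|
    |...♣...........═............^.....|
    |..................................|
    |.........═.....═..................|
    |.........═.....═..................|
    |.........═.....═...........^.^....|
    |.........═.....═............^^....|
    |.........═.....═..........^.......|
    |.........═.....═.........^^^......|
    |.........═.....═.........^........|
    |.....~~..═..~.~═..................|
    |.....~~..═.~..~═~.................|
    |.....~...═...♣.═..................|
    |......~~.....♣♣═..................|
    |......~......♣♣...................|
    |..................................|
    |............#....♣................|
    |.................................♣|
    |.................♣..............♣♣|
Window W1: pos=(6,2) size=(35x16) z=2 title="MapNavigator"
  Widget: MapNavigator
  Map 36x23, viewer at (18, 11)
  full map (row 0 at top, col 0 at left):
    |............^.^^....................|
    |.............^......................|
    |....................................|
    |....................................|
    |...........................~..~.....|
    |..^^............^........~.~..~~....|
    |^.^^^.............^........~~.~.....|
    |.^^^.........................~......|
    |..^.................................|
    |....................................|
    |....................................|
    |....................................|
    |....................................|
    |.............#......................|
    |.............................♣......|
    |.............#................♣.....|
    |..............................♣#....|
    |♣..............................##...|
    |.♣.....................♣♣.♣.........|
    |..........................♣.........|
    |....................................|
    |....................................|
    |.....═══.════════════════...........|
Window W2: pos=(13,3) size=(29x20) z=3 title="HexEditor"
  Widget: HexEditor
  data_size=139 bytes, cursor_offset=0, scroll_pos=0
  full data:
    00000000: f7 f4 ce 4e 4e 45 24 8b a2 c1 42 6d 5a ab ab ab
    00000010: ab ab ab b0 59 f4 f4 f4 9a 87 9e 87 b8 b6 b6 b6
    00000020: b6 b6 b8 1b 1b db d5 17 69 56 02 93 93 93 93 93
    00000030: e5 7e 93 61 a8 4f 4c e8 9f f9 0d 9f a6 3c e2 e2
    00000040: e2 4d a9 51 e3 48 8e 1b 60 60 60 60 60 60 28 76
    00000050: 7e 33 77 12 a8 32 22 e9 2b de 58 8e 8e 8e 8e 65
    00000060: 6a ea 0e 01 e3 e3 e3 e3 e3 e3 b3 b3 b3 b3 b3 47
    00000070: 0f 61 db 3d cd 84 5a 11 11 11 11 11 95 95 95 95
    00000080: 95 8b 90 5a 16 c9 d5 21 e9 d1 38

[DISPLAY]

MapNa┏━━━━━━━━━━━━━━━━━━━━━━━━━━━┓
─────┃ HexEditor                 ┃
^....┠───────────────────────────┨
^^...┃00000000  F7 f4 ce 4e 4e 45┃
^....┃00000010  ab ab ab b0 59 f4┃
.....┃00000020  b6 b6 b8 1b 1b db┃
.....┃00000030  e5 7e 93 61 a8 4f┃
.....┃00000040  e2 4d a9 51 e3 48┃
.....┃00000050  7e 33 77 12 a8 32┃
.....┃00000060  6a ea 0e 01 e3 e3┃
.....┃00000070  0f 61 db 3d cd 84┃
.....┃00000080  95 8b 90 5a 16 c9┃
.....┃                           ┃
.....┃                           ┃


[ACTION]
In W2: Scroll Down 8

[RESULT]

MapNa┏━━━━━━━━━━━━━━━━━━━━━━━━━━━┓
─────┃ HexEditor                 ┃
^....┠───────────────────────────┨
^^...┃00000080  95 8b 90 5a 16 c9┃
^....┃                           ┃
.....┃                           ┃
.....┃                           ┃
.....┃                           ┃
.....┃                           ┃
.....┃                           ┃
.....┃                           ┃
.....┃                           ┃
.....┃                           ┃
.....┃                           ┃


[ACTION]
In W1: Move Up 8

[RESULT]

MapNa┏━━━━━━━━━━━━━━━━━━━━━━━━━━━┓
─────┃ HexEditor                 ┃
     ┠───────────────────────────┨
     ┃00000080  95 8b 90 5a 16 c9┃
     ┃                           ┃
.....┃                           ┃
.....┃                           ┃
.....┃                           ┃
.....┃                           ┃
.....┃                           ┃
^....┃                           ┃
^^...┃                           ┃
^....┃                           ┃
.....┃                           ┃


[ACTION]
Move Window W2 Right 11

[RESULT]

MapNav┏━━━━━━━━━━━━━━━━━━━━━━━━━━━
──────┃ HexEditor                 
      ┠───────────────────────────
      ┃00000080  95 8b 90 5a 16 c9
      ┃                           
......┃                           
......┃                           
......┃                           
......┃                           
......┃                           
^.....┃                           
^^....┃                           
^.....┃                           
......┃                           


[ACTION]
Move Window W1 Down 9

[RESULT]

━━━━━━┏━━━━━━━━━━━━━━━━━━━━━━━━━━━
apNavi┃ HexEditor                 
──────┠───────────────────────────
......┃00000080  95 8b 90 5a 16 c9
━━━━━━┃                           
MapNav┃                           
──────┃                           
      ┃                           
      ┃                           
      ┃                           
......┃                           
......┃                           
......┃                           
......┃                           


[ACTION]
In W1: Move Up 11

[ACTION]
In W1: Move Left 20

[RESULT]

━━━━━━┏━━━━━━━━━━━━━━━━━━━━━━━━━━━
apNavi┃ HexEditor                 
──────┠───────────────────────────
......┃00000080  95 8b 90 5a 16 c9
━━━━━━┃                           
MapNav┃                           
──────┃                           
      ┃                           
      ┃                           
      ┃                           
      ┃                           
      ┃                           
      ┃                           
      ┃                           
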